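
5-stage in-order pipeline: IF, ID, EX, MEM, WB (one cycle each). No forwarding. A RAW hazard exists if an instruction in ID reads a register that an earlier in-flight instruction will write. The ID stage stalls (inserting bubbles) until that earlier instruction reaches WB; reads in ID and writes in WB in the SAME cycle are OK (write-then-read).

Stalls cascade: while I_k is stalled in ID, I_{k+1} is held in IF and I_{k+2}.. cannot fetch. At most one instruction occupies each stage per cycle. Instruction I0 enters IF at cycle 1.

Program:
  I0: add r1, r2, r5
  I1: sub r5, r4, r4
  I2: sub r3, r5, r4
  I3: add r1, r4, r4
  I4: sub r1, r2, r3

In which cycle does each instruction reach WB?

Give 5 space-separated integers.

I0 add r1 <- r2,r5: IF@1 ID@2 stall=0 (-) EX@3 MEM@4 WB@5
I1 sub r5 <- r4,r4: IF@2 ID@3 stall=0 (-) EX@4 MEM@5 WB@6
I2 sub r3 <- r5,r4: IF@3 ID@4 stall=2 (RAW on I1.r5 (WB@6)) EX@7 MEM@8 WB@9
I3 add r1 <- r4,r4: IF@4 ID@7 stall=0 (-) EX@8 MEM@9 WB@10
I4 sub r1 <- r2,r3: IF@7 ID@8 stall=1 (RAW on I2.r3 (WB@9)) EX@10 MEM@11 WB@12

Answer: 5 6 9 10 12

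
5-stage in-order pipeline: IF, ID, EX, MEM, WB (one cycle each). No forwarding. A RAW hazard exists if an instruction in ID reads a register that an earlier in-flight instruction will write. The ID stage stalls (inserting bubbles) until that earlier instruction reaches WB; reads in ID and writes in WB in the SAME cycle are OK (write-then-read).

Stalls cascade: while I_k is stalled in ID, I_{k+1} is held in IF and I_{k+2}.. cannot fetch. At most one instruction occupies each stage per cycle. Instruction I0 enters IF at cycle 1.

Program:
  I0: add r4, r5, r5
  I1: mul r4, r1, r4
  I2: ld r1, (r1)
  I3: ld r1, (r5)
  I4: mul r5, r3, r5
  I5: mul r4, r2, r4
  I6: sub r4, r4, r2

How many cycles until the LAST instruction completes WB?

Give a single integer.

Answer: 15

Derivation:
I0 add r4 <- r5,r5: IF@1 ID@2 stall=0 (-) EX@3 MEM@4 WB@5
I1 mul r4 <- r1,r4: IF@2 ID@3 stall=2 (RAW on I0.r4 (WB@5)) EX@6 MEM@7 WB@8
I2 ld r1 <- r1: IF@3 ID@6 stall=0 (-) EX@7 MEM@8 WB@9
I3 ld r1 <- r5: IF@6 ID@7 stall=0 (-) EX@8 MEM@9 WB@10
I4 mul r5 <- r3,r5: IF@7 ID@8 stall=0 (-) EX@9 MEM@10 WB@11
I5 mul r4 <- r2,r4: IF@8 ID@9 stall=0 (-) EX@10 MEM@11 WB@12
I6 sub r4 <- r4,r2: IF@9 ID@10 stall=2 (RAW on I5.r4 (WB@12)) EX@13 MEM@14 WB@15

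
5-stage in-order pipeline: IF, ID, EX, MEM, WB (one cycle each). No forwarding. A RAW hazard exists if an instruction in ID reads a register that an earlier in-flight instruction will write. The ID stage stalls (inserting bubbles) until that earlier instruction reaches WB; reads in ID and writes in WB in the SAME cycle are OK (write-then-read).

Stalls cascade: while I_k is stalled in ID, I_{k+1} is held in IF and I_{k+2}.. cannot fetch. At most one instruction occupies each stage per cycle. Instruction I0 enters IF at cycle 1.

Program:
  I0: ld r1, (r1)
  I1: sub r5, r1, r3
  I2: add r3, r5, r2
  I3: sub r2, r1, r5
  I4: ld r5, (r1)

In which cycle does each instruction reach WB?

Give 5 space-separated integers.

Answer: 5 8 11 12 13

Derivation:
I0 ld r1 <- r1: IF@1 ID@2 stall=0 (-) EX@3 MEM@4 WB@5
I1 sub r5 <- r1,r3: IF@2 ID@3 stall=2 (RAW on I0.r1 (WB@5)) EX@6 MEM@7 WB@8
I2 add r3 <- r5,r2: IF@3 ID@6 stall=2 (RAW on I1.r5 (WB@8)) EX@9 MEM@10 WB@11
I3 sub r2 <- r1,r5: IF@6 ID@9 stall=0 (-) EX@10 MEM@11 WB@12
I4 ld r5 <- r1: IF@9 ID@10 stall=0 (-) EX@11 MEM@12 WB@13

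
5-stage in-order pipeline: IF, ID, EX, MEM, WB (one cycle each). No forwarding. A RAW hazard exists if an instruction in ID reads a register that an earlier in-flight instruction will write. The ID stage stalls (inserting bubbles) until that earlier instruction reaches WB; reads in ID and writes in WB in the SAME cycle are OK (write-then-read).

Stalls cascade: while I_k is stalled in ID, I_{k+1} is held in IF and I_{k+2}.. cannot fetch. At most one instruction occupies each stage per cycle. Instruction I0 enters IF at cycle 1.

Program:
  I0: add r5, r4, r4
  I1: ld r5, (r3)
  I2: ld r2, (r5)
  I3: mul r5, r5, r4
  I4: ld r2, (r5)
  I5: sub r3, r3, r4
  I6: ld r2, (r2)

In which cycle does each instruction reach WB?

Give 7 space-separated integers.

I0 add r5 <- r4,r4: IF@1 ID@2 stall=0 (-) EX@3 MEM@4 WB@5
I1 ld r5 <- r3: IF@2 ID@3 stall=0 (-) EX@4 MEM@5 WB@6
I2 ld r2 <- r5: IF@3 ID@4 stall=2 (RAW on I1.r5 (WB@6)) EX@7 MEM@8 WB@9
I3 mul r5 <- r5,r4: IF@4 ID@7 stall=0 (-) EX@8 MEM@9 WB@10
I4 ld r2 <- r5: IF@7 ID@8 stall=2 (RAW on I3.r5 (WB@10)) EX@11 MEM@12 WB@13
I5 sub r3 <- r3,r4: IF@8 ID@11 stall=0 (-) EX@12 MEM@13 WB@14
I6 ld r2 <- r2: IF@11 ID@12 stall=1 (RAW on I4.r2 (WB@13)) EX@14 MEM@15 WB@16

Answer: 5 6 9 10 13 14 16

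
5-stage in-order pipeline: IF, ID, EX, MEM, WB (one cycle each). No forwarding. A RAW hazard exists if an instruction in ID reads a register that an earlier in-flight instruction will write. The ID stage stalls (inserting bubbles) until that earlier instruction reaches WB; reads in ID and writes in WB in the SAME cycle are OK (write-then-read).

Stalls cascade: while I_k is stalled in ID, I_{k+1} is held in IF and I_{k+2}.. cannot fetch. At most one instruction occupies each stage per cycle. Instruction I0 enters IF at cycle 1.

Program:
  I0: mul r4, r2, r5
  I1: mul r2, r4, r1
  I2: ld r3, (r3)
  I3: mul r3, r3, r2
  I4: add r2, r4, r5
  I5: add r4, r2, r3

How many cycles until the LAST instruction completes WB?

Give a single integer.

Answer: 16

Derivation:
I0 mul r4 <- r2,r5: IF@1 ID@2 stall=0 (-) EX@3 MEM@4 WB@5
I1 mul r2 <- r4,r1: IF@2 ID@3 stall=2 (RAW on I0.r4 (WB@5)) EX@6 MEM@7 WB@8
I2 ld r3 <- r3: IF@3 ID@6 stall=0 (-) EX@7 MEM@8 WB@9
I3 mul r3 <- r3,r2: IF@6 ID@7 stall=2 (RAW on I2.r3 (WB@9)) EX@10 MEM@11 WB@12
I4 add r2 <- r4,r5: IF@7 ID@10 stall=0 (-) EX@11 MEM@12 WB@13
I5 add r4 <- r2,r3: IF@10 ID@11 stall=2 (RAW on I4.r2 (WB@13)) EX@14 MEM@15 WB@16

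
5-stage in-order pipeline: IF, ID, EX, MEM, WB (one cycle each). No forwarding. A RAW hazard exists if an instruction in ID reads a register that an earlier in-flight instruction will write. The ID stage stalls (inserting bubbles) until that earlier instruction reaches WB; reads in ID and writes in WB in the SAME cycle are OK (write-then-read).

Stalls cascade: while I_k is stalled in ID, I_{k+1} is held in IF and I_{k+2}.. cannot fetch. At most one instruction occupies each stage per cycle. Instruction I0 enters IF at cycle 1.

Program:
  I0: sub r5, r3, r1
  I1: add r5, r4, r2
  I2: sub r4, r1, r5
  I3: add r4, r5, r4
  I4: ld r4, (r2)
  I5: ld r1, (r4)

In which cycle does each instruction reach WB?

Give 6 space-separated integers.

Answer: 5 6 9 12 13 16

Derivation:
I0 sub r5 <- r3,r1: IF@1 ID@2 stall=0 (-) EX@3 MEM@4 WB@5
I1 add r5 <- r4,r2: IF@2 ID@3 stall=0 (-) EX@4 MEM@5 WB@6
I2 sub r4 <- r1,r5: IF@3 ID@4 stall=2 (RAW on I1.r5 (WB@6)) EX@7 MEM@8 WB@9
I3 add r4 <- r5,r4: IF@4 ID@7 stall=2 (RAW on I2.r4 (WB@9)) EX@10 MEM@11 WB@12
I4 ld r4 <- r2: IF@7 ID@10 stall=0 (-) EX@11 MEM@12 WB@13
I5 ld r1 <- r4: IF@10 ID@11 stall=2 (RAW on I4.r4 (WB@13)) EX@14 MEM@15 WB@16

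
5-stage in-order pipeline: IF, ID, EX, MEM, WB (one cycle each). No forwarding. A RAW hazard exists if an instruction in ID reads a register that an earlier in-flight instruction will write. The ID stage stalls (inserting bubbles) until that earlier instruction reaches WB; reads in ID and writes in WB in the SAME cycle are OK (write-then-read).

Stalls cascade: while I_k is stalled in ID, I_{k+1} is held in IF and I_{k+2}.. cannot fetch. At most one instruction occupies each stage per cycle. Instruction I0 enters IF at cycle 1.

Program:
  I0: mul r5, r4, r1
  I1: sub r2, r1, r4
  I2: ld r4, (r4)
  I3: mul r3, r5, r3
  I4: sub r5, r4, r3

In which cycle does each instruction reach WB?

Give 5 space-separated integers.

I0 mul r5 <- r4,r1: IF@1 ID@2 stall=0 (-) EX@3 MEM@4 WB@5
I1 sub r2 <- r1,r4: IF@2 ID@3 stall=0 (-) EX@4 MEM@5 WB@6
I2 ld r4 <- r4: IF@3 ID@4 stall=0 (-) EX@5 MEM@6 WB@7
I3 mul r3 <- r5,r3: IF@4 ID@5 stall=0 (-) EX@6 MEM@7 WB@8
I4 sub r5 <- r4,r3: IF@5 ID@6 stall=2 (RAW on I3.r3 (WB@8)) EX@9 MEM@10 WB@11

Answer: 5 6 7 8 11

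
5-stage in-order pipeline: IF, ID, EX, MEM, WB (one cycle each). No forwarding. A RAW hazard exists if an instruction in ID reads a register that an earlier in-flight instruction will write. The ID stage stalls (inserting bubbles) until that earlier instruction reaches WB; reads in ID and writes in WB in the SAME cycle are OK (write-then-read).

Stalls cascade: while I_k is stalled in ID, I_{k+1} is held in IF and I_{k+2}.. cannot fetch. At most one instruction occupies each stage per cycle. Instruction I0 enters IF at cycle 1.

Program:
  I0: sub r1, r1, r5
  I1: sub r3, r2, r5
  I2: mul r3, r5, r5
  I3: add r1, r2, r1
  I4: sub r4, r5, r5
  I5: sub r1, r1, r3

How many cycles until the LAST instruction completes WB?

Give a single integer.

Answer: 11

Derivation:
I0 sub r1 <- r1,r5: IF@1 ID@2 stall=0 (-) EX@3 MEM@4 WB@5
I1 sub r3 <- r2,r5: IF@2 ID@3 stall=0 (-) EX@4 MEM@5 WB@6
I2 mul r3 <- r5,r5: IF@3 ID@4 stall=0 (-) EX@5 MEM@6 WB@7
I3 add r1 <- r2,r1: IF@4 ID@5 stall=0 (-) EX@6 MEM@7 WB@8
I4 sub r4 <- r5,r5: IF@5 ID@6 stall=0 (-) EX@7 MEM@8 WB@9
I5 sub r1 <- r1,r3: IF@6 ID@7 stall=1 (RAW on I3.r1 (WB@8)) EX@9 MEM@10 WB@11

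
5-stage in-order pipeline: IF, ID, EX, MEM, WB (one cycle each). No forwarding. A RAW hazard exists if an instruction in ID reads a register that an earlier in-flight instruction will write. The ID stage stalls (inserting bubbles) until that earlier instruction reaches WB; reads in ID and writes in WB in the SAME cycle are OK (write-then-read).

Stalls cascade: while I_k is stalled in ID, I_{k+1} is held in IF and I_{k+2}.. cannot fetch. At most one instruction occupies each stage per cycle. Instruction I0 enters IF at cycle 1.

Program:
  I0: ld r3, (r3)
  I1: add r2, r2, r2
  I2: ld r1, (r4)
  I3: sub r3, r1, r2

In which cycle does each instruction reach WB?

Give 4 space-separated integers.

Answer: 5 6 7 10

Derivation:
I0 ld r3 <- r3: IF@1 ID@2 stall=0 (-) EX@3 MEM@4 WB@5
I1 add r2 <- r2,r2: IF@2 ID@3 stall=0 (-) EX@4 MEM@5 WB@6
I2 ld r1 <- r4: IF@3 ID@4 stall=0 (-) EX@5 MEM@6 WB@7
I3 sub r3 <- r1,r2: IF@4 ID@5 stall=2 (RAW on I2.r1 (WB@7)) EX@8 MEM@9 WB@10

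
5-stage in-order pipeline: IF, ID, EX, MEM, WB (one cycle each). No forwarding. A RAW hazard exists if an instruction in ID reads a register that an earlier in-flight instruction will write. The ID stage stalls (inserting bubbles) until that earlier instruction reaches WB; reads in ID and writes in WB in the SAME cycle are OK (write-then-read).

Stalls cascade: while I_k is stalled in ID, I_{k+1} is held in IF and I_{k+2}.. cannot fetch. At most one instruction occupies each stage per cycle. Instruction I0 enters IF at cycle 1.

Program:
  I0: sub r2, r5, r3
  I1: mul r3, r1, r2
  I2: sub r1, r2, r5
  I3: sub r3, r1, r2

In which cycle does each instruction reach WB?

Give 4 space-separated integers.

Answer: 5 8 9 12

Derivation:
I0 sub r2 <- r5,r3: IF@1 ID@2 stall=0 (-) EX@3 MEM@4 WB@5
I1 mul r3 <- r1,r2: IF@2 ID@3 stall=2 (RAW on I0.r2 (WB@5)) EX@6 MEM@7 WB@8
I2 sub r1 <- r2,r5: IF@3 ID@6 stall=0 (-) EX@7 MEM@8 WB@9
I3 sub r3 <- r1,r2: IF@6 ID@7 stall=2 (RAW on I2.r1 (WB@9)) EX@10 MEM@11 WB@12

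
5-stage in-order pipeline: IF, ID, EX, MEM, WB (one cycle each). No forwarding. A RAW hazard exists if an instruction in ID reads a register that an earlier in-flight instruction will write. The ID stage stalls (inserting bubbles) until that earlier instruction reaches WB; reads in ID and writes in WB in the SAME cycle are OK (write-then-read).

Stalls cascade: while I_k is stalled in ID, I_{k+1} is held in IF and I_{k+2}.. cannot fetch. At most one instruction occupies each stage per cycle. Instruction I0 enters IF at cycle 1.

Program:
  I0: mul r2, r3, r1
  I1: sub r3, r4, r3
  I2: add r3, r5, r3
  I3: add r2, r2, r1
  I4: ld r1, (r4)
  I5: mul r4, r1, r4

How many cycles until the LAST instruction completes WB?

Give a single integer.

I0 mul r2 <- r3,r1: IF@1 ID@2 stall=0 (-) EX@3 MEM@4 WB@5
I1 sub r3 <- r4,r3: IF@2 ID@3 stall=0 (-) EX@4 MEM@5 WB@6
I2 add r3 <- r5,r3: IF@3 ID@4 stall=2 (RAW on I1.r3 (WB@6)) EX@7 MEM@8 WB@9
I3 add r2 <- r2,r1: IF@4 ID@7 stall=0 (-) EX@8 MEM@9 WB@10
I4 ld r1 <- r4: IF@7 ID@8 stall=0 (-) EX@9 MEM@10 WB@11
I5 mul r4 <- r1,r4: IF@8 ID@9 stall=2 (RAW on I4.r1 (WB@11)) EX@12 MEM@13 WB@14

Answer: 14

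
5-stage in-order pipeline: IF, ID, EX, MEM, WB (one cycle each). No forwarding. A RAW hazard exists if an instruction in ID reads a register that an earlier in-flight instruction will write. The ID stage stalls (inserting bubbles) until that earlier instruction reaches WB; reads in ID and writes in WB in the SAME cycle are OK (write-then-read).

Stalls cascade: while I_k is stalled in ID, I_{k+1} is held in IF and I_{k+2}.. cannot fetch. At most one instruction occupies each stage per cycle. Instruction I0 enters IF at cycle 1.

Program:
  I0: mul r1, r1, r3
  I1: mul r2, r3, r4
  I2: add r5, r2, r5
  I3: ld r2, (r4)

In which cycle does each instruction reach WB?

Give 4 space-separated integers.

I0 mul r1 <- r1,r3: IF@1 ID@2 stall=0 (-) EX@3 MEM@4 WB@5
I1 mul r2 <- r3,r4: IF@2 ID@3 stall=0 (-) EX@4 MEM@5 WB@6
I2 add r5 <- r2,r5: IF@3 ID@4 stall=2 (RAW on I1.r2 (WB@6)) EX@7 MEM@8 WB@9
I3 ld r2 <- r4: IF@4 ID@7 stall=0 (-) EX@8 MEM@9 WB@10

Answer: 5 6 9 10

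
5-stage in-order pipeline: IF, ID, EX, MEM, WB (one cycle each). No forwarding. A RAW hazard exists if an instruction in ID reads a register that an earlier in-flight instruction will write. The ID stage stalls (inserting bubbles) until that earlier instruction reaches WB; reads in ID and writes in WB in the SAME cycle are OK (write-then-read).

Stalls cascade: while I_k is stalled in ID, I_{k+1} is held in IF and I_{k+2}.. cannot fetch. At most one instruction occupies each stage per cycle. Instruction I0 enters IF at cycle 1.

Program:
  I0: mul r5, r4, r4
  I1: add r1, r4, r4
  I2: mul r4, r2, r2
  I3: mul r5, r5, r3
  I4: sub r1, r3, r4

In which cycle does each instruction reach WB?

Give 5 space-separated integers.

Answer: 5 6 7 8 10

Derivation:
I0 mul r5 <- r4,r4: IF@1 ID@2 stall=0 (-) EX@3 MEM@4 WB@5
I1 add r1 <- r4,r4: IF@2 ID@3 stall=0 (-) EX@4 MEM@5 WB@6
I2 mul r4 <- r2,r2: IF@3 ID@4 stall=0 (-) EX@5 MEM@6 WB@7
I3 mul r5 <- r5,r3: IF@4 ID@5 stall=0 (-) EX@6 MEM@7 WB@8
I4 sub r1 <- r3,r4: IF@5 ID@6 stall=1 (RAW on I2.r4 (WB@7)) EX@8 MEM@9 WB@10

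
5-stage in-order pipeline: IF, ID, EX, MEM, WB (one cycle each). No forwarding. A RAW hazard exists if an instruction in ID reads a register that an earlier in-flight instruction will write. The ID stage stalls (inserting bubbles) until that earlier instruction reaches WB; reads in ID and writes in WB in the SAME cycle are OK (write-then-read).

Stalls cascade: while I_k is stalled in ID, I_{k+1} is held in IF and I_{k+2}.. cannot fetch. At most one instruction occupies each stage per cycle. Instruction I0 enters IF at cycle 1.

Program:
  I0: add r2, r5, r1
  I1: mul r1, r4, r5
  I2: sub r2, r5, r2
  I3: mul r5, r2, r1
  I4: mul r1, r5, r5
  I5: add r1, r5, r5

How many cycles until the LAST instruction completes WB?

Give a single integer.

Answer: 15

Derivation:
I0 add r2 <- r5,r1: IF@1 ID@2 stall=0 (-) EX@3 MEM@4 WB@5
I1 mul r1 <- r4,r5: IF@2 ID@3 stall=0 (-) EX@4 MEM@5 WB@6
I2 sub r2 <- r5,r2: IF@3 ID@4 stall=1 (RAW on I0.r2 (WB@5)) EX@6 MEM@7 WB@8
I3 mul r5 <- r2,r1: IF@4 ID@6 stall=2 (RAW on I2.r2 (WB@8)) EX@9 MEM@10 WB@11
I4 mul r1 <- r5,r5: IF@6 ID@9 stall=2 (RAW on I3.r5 (WB@11)) EX@12 MEM@13 WB@14
I5 add r1 <- r5,r5: IF@9 ID@12 stall=0 (-) EX@13 MEM@14 WB@15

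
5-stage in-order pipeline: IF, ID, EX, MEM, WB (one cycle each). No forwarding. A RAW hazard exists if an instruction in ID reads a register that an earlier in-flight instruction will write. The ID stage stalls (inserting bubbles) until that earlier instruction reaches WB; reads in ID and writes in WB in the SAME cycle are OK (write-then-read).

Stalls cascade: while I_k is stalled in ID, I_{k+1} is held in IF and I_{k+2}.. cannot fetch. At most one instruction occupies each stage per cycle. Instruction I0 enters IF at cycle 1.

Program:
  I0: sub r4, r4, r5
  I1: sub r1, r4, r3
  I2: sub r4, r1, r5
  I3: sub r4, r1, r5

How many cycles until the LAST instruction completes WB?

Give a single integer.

I0 sub r4 <- r4,r5: IF@1 ID@2 stall=0 (-) EX@3 MEM@4 WB@5
I1 sub r1 <- r4,r3: IF@2 ID@3 stall=2 (RAW on I0.r4 (WB@5)) EX@6 MEM@7 WB@8
I2 sub r4 <- r1,r5: IF@3 ID@6 stall=2 (RAW on I1.r1 (WB@8)) EX@9 MEM@10 WB@11
I3 sub r4 <- r1,r5: IF@6 ID@9 stall=0 (-) EX@10 MEM@11 WB@12

Answer: 12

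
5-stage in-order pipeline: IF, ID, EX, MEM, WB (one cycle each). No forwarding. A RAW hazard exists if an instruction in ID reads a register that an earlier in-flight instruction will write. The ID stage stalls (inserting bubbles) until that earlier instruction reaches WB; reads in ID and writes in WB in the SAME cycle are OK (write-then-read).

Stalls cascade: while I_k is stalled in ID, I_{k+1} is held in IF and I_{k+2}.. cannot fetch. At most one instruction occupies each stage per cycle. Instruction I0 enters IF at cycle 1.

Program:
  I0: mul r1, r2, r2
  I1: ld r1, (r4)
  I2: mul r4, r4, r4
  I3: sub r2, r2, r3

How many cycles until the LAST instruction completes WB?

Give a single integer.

Answer: 8

Derivation:
I0 mul r1 <- r2,r2: IF@1 ID@2 stall=0 (-) EX@3 MEM@4 WB@5
I1 ld r1 <- r4: IF@2 ID@3 stall=0 (-) EX@4 MEM@5 WB@6
I2 mul r4 <- r4,r4: IF@3 ID@4 stall=0 (-) EX@5 MEM@6 WB@7
I3 sub r2 <- r2,r3: IF@4 ID@5 stall=0 (-) EX@6 MEM@7 WB@8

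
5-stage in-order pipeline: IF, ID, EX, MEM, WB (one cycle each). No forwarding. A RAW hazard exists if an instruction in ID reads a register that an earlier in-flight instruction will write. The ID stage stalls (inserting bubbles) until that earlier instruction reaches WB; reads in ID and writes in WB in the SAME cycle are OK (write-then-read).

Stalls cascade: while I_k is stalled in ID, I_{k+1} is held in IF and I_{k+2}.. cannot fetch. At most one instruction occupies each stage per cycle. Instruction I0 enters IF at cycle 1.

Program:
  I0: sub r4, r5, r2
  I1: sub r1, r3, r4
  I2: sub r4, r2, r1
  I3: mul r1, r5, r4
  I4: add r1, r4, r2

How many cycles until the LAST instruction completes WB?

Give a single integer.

Answer: 15

Derivation:
I0 sub r4 <- r5,r2: IF@1 ID@2 stall=0 (-) EX@3 MEM@4 WB@5
I1 sub r1 <- r3,r4: IF@2 ID@3 stall=2 (RAW on I0.r4 (WB@5)) EX@6 MEM@7 WB@8
I2 sub r4 <- r2,r1: IF@3 ID@6 stall=2 (RAW on I1.r1 (WB@8)) EX@9 MEM@10 WB@11
I3 mul r1 <- r5,r4: IF@6 ID@9 stall=2 (RAW on I2.r4 (WB@11)) EX@12 MEM@13 WB@14
I4 add r1 <- r4,r2: IF@9 ID@12 stall=0 (-) EX@13 MEM@14 WB@15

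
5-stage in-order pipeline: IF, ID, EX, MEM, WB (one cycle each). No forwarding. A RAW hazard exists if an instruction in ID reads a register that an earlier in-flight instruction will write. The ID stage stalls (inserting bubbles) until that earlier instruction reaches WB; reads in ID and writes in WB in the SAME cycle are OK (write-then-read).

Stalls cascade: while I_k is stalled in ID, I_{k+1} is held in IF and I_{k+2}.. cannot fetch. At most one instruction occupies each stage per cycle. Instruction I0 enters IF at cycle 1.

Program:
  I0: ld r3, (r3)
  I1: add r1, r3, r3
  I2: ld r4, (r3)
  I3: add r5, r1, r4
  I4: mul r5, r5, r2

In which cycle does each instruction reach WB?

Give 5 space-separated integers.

I0 ld r3 <- r3: IF@1 ID@2 stall=0 (-) EX@3 MEM@4 WB@5
I1 add r1 <- r3,r3: IF@2 ID@3 stall=2 (RAW on I0.r3 (WB@5)) EX@6 MEM@7 WB@8
I2 ld r4 <- r3: IF@3 ID@6 stall=0 (-) EX@7 MEM@8 WB@9
I3 add r5 <- r1,r4: IF@6 ID@7 stall=2 (RAW on I2.r4 (WB@9)) EX@10 MEM@11 WB@12
I4 mul r5 <- r5,r2: IF@7 ID@10 stall=2 (RAW on I3.r5 (WB@12)) EX@13 MEM@14 WB@15

Answer: 5 8 9 12 15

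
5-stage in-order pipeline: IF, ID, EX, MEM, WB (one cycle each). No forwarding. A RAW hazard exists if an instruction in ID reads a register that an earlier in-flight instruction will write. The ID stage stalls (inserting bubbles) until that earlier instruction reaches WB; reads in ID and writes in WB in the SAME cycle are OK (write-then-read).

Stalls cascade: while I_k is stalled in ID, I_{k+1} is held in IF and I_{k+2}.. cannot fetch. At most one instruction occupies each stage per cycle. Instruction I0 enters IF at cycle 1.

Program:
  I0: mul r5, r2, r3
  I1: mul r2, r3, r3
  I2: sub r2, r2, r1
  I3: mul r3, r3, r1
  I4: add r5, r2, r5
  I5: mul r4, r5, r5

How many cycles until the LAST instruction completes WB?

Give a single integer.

I0 mul r5 <- r2,r3: IF@1 ID@2 stall=0 (-) EX@3 MEM@4 WB@5
I1 mul r2 <- r3,r3: IF@2 ID@3 stall=0 (-) EX@4 MEM@5 WB@6
I2 sub r2 <- r2,r1: IF@3 ID@4 stall=2 (RAW on I1.r2 (WB@6)) EX@7 MEM@8 WB@9
I3 mul r3 <- r3,r1: IF@4 ID@7 stall=0 (-) EX@8 MEM@9 WB@10
I4 add r5 <- r2,r5: IF@7 ID@8 stall=1 (RAW on I2.r2 (WB@9)) EX@10 MEM@11 WB@12
I5 mul r4 <- r5,r5: IF@8 ID@10 stall=2 (RAW on I4.r5 (WB@12)) EX@13 MEM@14 WB@15

Answer: 15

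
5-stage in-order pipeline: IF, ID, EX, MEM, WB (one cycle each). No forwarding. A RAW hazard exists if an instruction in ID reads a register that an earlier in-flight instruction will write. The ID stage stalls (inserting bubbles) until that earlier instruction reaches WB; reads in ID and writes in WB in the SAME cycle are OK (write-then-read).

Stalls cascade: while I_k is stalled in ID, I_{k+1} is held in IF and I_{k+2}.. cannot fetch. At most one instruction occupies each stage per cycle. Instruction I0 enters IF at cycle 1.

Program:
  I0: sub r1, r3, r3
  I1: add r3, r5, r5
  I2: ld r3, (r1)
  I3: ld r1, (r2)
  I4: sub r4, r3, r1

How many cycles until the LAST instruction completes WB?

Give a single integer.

I0 sub r1 <- r3,r3: IF@1 ID@2 stall=0 (-) EX@3 MEM@4 WB@5
I1 add r3 <- r5,r5: IF@2 ID@3 stall=0 (-) EX@4 MEM@5 WB@6
I2 ld r3 <- r1: IF@3 ID@4 stall=1 (RAW on I0.r1 (WB@5)) EX@6 MEM@7 WB@8
I3 ld r1 <- r2: IF@4 ID@6 stall=0 (-) EX@7 MEM@8 WB@9
I4 sub r4 <- r3,r1: IF@6 ID@7 stall=2 (RAW on I3.r1 (WB@9)) EX@10 MEM@11 WB@12

Answer: 12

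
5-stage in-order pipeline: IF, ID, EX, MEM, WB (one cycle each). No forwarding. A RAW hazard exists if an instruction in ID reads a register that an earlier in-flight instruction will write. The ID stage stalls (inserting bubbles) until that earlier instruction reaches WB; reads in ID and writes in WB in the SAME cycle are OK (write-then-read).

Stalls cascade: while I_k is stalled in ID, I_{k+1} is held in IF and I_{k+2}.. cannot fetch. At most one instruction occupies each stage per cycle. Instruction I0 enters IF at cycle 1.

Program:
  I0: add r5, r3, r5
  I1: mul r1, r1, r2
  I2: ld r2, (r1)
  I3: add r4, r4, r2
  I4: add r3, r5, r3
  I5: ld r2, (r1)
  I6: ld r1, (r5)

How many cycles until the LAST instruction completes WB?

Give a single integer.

Answer: 15

Derivation:
I0 add r5 <- r3,r5: IF@1 ID@2 stall=0 (-) EX@3 MEM@4 WB@5
I1 mul r1 <- r1,r2: IF@2 ID@3 stall=0 (-) EX@4 MEM@5 WB@6
I2 ld r2 <- r1: IF@3 ID@4 stall=2 (RAW on I1.r1 (WB@6)) EX@7 MEM@8 WB@9
I3 add r4 <- r4,r2: IF@4 ID@7 stall=2 (RAW on I2.r2 (WB@9)) EX@10 MEM@11 WB@12
I4 add r3 <- r5,r3: IF@7 ID@10 stall=0 (-) EX@11 MEM@12 WB@13
I5 ld r2 <- r1: IF@10 ID@11 stall=0 (-) EX@12 MEM@13 WB@14
I6 ld r1 <- r5: IF@11 ID@12 stall=0 (-) EX@13 MEM@14 WB@15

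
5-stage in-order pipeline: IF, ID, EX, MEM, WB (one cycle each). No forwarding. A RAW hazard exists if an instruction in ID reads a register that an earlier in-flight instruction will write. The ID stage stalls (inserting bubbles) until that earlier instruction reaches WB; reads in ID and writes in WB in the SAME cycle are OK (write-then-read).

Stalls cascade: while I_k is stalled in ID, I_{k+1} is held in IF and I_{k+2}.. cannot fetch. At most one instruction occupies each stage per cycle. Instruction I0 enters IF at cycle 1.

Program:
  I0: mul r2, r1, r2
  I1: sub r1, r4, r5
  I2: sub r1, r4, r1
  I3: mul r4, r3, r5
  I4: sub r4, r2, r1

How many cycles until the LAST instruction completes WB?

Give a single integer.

I0 mul r2 <- r1,r2: IF@1 ID@2 stall=0 (-) EX@3 MEM@4 WB@5
I1 sub r1 <- r4,r5: IF@2 ID@3 stall=0 (-) EX@4 MEM@5 WB@6
I2 sub r1 <- r4,r1: IF@3 ID@4 stall=2 (RAW on I1.r1 (WB@6)) EX@7 MEM@8 WB@9
I3 mul r4 <- r3,r5: IF@4 ID@7 stall=0 (-) EX@8 MEM@9 WB@10
I4 sub r4 <- r2,r1: IF@7 ID@8 stall=1 (RAW on I2.r1 (WB@9)) EX@10 MEM@11 WB@12

Answer: 12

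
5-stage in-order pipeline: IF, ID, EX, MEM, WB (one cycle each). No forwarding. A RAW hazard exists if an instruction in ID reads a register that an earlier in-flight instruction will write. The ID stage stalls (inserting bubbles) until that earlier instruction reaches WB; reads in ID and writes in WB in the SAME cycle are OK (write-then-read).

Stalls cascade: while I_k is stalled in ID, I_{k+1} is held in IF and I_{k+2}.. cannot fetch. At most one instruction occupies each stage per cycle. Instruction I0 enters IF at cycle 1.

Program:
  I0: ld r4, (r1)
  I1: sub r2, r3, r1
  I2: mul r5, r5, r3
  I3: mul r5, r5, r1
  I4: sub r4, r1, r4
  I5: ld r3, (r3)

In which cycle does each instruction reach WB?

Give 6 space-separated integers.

Answer: 5 6 7 10 11 12

Derivation:
I0 ld r4 <- r1: IF@1 ID@2 stall=0 (-) EX@3 MEM@4 WB@5
I1 sub r2 <- r3,r1: IF@2 ID@3 stall=0 (-) EX@4 MEM@5 WB@6
I2 mul r5 <- r5,r3: IF@3 ID@4 stall=0 (-) EX@5 MEM@6 WB@7
I3 mul r5 <- r5,r1: IF@4 ID@5 stall=2 (RAW on I2.r5 (WB@7)) EX@8 MEM@9 WB@10
I4 sub r4 <- r1,r4: IF@5 ID@8 stall=0 (-) EX@9 MEM@10 WB@11
I5 ld r3 <- r3: IF@8 ID@9 stall=0 (-) EX@10 MEM@11 WB@12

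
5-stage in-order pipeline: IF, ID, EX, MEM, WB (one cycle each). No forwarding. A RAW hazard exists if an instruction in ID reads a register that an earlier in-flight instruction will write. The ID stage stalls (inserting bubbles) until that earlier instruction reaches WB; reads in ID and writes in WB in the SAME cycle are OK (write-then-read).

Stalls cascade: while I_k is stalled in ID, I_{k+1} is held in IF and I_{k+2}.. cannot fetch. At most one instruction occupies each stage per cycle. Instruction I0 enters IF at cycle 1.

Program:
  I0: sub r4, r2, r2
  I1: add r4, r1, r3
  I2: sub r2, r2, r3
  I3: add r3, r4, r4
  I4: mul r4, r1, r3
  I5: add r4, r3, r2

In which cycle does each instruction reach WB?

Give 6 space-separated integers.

Answer: 5 6 7 9 12 13

Derivation:
I0 sub r4 <- r2,r2: IF@1 ID@2 stall=0 (-) EX@3 MEM@4 WB@5
I1 add r4 <- r1,r3: IF@2 ID@3 stall=0 (-) EX@4 MEM@5 WB@6
I2 sub r2 <- r2,r3: IF@3 ID@4 stall=0 (-) EX@5 MEM@6 WB@7
I3 add r3 <- r4,r4: IF@4 ID@5 stall=1 (RAW on I1.r4 (WB@6)) EX@7 MEM@8 WB@9
I4 mul r4 <- r1,r3: IF@5 ID@7 stall=2 (RAW on I3.r3 (WB@9)) EX@10 MEM@11 WB@12
I5 add r4 <- r3,r2: IF@7 ID@10 stall=0 (-) EX@11 MEM@12 WB@13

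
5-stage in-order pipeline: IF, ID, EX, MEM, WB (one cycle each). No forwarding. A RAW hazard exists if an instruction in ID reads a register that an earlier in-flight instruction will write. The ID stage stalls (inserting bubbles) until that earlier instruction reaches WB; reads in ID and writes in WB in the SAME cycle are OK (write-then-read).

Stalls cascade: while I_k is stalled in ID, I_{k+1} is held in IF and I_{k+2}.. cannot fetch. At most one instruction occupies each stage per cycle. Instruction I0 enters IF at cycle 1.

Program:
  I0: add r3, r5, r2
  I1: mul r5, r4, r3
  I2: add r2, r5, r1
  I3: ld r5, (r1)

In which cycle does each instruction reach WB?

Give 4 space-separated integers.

I0 add r3 <- r5,r2: IF@1 ID@2 stall=0 (-) EX@3 MEM@4 WB@5
I1 mul r5 <- r4,r3: IF@2 ID@3 stall=2 (RAW on I0.r3 (WB@5)) EX@6 MEM@7 WB@8
I2 add r2 <- r5,r1: IF@3 ID@6 stall=2 (RAW on I1.r5 (WB@8)) EX@9 MEM@10 WB@11
I3 ld r5 <- r1: IF@6 ID@9 stall=0 (-) EX@10 MEM@11 WB@12

Answer: 5 8 11 12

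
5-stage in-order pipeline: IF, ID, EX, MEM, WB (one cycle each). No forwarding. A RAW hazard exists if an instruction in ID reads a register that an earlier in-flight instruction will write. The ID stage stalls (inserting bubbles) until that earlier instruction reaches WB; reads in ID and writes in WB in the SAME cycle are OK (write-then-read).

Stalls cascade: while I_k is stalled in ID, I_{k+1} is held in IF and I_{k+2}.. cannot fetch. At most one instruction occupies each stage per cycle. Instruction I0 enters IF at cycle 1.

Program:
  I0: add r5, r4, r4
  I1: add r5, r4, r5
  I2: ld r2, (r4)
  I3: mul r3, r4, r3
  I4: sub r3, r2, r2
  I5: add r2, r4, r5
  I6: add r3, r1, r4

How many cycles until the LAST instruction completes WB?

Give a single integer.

I0 add r5 <- r4,r4: IF@1 ID@2 stall=0 (-) EX@3 MEM@4 WB@5
I1 add r5 <- r4,r5: IF@2 ID@3 stall=2 (RAW on I0.r5 (WB@5)) EX@6 MEM@7 WB@8
I2 ld r2 <- r4: IF@3 ID@6 stall=0 (-) EX@7 MEM@8 WB@9
I3 mul r3 <- r4,r3: IF@6 ID@7 stall=0 (-) EX@8 MEM@9 WB@10
I4 sub r3 <- r2,r2: IF@7 ID@8 stall=1 (RAW on I2.r2 (WB@9)) EX@10 MEM@11 WB@12
I5 add r2 <- r4,r5: IF@8 ID@10 stall=0 (-) EX@11 MEM@12 WB@13
I6 add r3 <- r1,r4: IF@10 ID@11 stall=0 (-) EX@12 MEM@13 WB@14

Answer: 14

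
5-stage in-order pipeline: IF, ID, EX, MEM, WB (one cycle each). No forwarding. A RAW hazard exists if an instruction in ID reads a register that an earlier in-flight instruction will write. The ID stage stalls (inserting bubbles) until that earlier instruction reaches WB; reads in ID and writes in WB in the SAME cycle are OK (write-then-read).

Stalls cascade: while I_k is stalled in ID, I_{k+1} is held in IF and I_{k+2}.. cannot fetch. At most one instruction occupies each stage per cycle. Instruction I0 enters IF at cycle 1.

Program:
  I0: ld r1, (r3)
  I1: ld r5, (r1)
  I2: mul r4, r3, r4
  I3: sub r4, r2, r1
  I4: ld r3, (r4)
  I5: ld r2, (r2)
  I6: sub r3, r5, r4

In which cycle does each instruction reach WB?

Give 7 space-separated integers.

Answer: 5 8 9 10 13 14 15

Derivation:
I0 ld r1 <- r3: IF@1 ID@2 stall=0 (-) EX@3 MEM@4 WB@5
I1 ld r5 <- r1: IF@2 ID@3 stall=2 (RAW on I0.r1 (WB@5)) EX@6 MEM@7 WB@8
I2 mul r4 <- r3,r4: IF@3 ID@6 stall=0 (-) EX@7 MEM@8 WB@9
I3 sub r4 <- r2,r1: IF@6 ID@7 stall=0 (-) EX@8 MEM@9 WB@10
I4 ld r3 <- r4: IF@7 ID@8 stall=2 (RAW on I3.r4 (WB@10)) EX@11 MEM@12 WB@13
I5 ld r2 <- r2: IF@8 ID@11 stall=0 (-) EX@12 MEM@13 WB@14
I6 sub r3 <- r5,r4: IF@11 ID@12 stall=0 (-) EX@13 MEM@14 WB@15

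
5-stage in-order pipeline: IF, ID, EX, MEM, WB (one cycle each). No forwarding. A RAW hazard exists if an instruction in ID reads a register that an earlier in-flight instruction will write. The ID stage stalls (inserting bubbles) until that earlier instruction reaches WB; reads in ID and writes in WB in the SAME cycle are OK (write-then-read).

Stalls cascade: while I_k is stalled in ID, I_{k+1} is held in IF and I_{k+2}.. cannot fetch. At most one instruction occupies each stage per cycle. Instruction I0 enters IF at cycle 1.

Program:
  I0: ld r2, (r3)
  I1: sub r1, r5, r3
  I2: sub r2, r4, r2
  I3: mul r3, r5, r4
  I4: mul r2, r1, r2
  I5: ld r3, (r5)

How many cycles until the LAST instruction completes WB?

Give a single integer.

Answer: 12

Derivation:
I0 ld r2 <- r3: IF@1 ID@2 stall=0 (-) EX@3 MEM@4 WB@5
I1 sub r1 <- r5,r3: IF@2 ID@3 stall=0 (-) EX@4 MEM@5 WB@6
I2 sub r2 <- r4,r2: IF@3 ID@4 stall=1 (RAW on I0.r2 (WB@5)) EX@6 MEM@7 WB@8
I3 mul r3 <- r5,r4: IF@4 ID@6 stall=0 (-) EX@7 MEM@8 WB@9
I4 mul r2 <- r1,r2: IF@6 ID@7 stall=1 (RAW on I2.r2 (WB@8)) EX@9 MEM@10 WB@11
I5 ld r3 <- r5: IF@7 ID@9 stall=0 (-) EX@10 MEM@11 WB@12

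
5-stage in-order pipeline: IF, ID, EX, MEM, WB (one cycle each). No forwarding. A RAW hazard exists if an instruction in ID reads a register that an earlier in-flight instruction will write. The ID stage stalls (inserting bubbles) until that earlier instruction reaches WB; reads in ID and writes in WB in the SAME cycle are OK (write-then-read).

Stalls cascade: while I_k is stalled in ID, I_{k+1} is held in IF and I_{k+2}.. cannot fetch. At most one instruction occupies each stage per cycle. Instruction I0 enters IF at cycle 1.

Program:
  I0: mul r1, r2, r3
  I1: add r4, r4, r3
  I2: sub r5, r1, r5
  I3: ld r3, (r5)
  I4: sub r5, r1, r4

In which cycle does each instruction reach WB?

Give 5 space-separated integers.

I0 mul r1 <- r2,r3: IF@1 ID@2 stall=0 (-) EX@3 MEM@4 WB@5
I1 add r4 <- r4,r3: IF@2 ID@3 stall=0 (-) EX@4 MEM@5 WB@6
I2 sub r5 <- r1,r5: IF@3 ID@4 stall=1 (RAW on I0.r1 (WB@5)) EX@6 MEM@7 WB@8
I3 ld r3 <- r5: IF@4 ID@6 stall=2 (RAW on I2.r5 (WB@8)) EX@9 MEM@10 WB@11
I4 sub r5 <- r1,r4: IF@6 ID@9 stall=0 (-) EX@10 MEM@11 WB@12

Answer: 5 6 8 11 12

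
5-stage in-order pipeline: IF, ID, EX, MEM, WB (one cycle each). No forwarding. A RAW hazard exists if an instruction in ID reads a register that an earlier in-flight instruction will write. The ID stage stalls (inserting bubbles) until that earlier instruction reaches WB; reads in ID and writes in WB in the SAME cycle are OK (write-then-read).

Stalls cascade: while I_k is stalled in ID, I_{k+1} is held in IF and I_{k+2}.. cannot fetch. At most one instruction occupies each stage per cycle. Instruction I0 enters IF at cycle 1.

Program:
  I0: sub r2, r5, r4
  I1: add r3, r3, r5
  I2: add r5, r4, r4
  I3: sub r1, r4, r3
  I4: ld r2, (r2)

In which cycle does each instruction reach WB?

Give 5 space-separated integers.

Answer: 5 6 7 9 10

Derivation:
I0 sub r2 <- r5,r4: IF@1 ID@2 stall=0 (-) EX@3 MEM@4 WB@5
I1 add r3 <- r3,r5: IF@2 ID@3 stall=0 (-) EX@4 MEM@5 WB@6
I2 add r5 <- r4,r4: IF@3 ID@4 stall=0 (-) EX@5 MEM@6 WB@7
I3 sub r1 <- r4,r3: IF@4 ID@5 stall=1 (RAW on I1.r3 (WB@6)) EX@7 MEM@8 WB@9
I4 ld r2 <- r2: IF@5 ID@7 stall=0 (-) EX@8 MEM@9 WB@10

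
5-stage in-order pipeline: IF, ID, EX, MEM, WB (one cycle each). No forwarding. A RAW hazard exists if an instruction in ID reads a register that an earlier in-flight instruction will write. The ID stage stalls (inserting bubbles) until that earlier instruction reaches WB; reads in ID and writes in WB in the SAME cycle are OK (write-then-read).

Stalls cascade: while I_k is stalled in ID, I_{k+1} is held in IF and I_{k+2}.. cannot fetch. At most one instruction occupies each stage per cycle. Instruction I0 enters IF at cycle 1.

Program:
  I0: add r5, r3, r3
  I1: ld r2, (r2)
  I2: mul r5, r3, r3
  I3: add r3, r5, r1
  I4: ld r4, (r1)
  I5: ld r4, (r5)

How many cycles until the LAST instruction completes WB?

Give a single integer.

I0 add r5 <- r3,r3: IF@1 ID@2 stall=0 (-) EX@3 MEM@4 WB@5
I1 ld r2 <- r2: IF@2 ID@3 stall=0 (-) EX@4 MEM@5 WB@6
I2 mul r5 <- r3,r3: IF@3 ID@4 stall=0 (-) EX@5 MEM@6 WB@7
I3 add r3 <- r5,r1: IF@4 ID@5 stall=2 (RAW on I2.r5 (WB@7)) EX@8 MEM@9 WB@10
I4 ld r4 <- r1: IF@5 ID@8 stall=0 (-) EX@9 MEM@10 WB@11
I5 ld r4 <- r5: IF@8 ID@9 stall=0 (-) EX@10 MEM@11 WB@12

Answer: 12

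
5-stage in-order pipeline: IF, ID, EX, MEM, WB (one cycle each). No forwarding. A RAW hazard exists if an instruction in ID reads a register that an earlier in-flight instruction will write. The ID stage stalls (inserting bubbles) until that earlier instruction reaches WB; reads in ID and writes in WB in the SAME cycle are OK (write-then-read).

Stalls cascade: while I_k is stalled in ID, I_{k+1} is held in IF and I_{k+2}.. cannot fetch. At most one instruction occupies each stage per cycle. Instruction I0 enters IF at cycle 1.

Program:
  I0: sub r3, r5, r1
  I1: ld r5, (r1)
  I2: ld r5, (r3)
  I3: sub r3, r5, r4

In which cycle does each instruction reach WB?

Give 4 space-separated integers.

Answer: 5 6 8 11

Derivation:
I0 sub r3 <- r5,r1: IF@1 ID@2 stall=0 (-) EX@3 MEM@4 WB@5
I1 ld r5 <- r1: IF@2 ID@3 stall=0 (-) EX@4 MEM@5 WB@6
I2 ld r5 <- r3: IF@3 ID@4 stall=1 (RAW on I0.r3 (WB@5)) EX@6 MEM@7 WB@8
I3 sub r3 <- r5,r4: IF@4 ID@6 stall=2 (RAW on I2.r5 (WB@8)) EX@9 MEM@10 WB@11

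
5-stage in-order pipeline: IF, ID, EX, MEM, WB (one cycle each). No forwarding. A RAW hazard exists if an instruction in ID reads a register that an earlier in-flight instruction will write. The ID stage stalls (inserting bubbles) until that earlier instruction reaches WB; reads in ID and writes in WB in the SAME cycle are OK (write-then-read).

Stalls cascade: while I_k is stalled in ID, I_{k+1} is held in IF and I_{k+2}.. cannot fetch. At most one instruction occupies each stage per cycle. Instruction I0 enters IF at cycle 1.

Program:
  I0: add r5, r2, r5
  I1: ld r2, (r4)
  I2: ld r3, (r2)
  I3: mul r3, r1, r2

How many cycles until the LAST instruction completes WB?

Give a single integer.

Answer: 10

Derivation:
I0 add r5 <- r2,r5: IF@1 ID@2 stall=0 (-) EX@3 MEM@4 WB@5
I1 ld r2 <- r4: IF@2 ID@3 stall=0 (-) EX@4 MEM@5 WB@6
I2 ld r3 <- r2: IF@3 ID@4 stall=2 (RAW on I1.r2 (WB@6)) EX@7 MEM@8 WB@9
I3 mul r3 <- r1,r2: IF@4 ID@7 stall=0 (-) EX@8 MEM@9 WB@10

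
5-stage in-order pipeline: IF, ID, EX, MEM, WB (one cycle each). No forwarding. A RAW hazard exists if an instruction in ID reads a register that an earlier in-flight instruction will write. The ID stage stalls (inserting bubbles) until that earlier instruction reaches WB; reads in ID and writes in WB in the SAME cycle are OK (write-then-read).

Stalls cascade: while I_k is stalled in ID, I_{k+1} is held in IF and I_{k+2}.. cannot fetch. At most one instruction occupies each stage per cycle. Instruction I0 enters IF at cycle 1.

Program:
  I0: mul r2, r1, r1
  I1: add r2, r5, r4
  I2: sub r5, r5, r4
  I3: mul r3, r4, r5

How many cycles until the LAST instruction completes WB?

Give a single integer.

I0 mul r2 <- r1,r1: IF@1 ID@2 stall=0 (-) EX@3 MEM@4 WB@5
I1 add r2 <- r5,r4: IF@2 ID@3 stall=0 (-) EX@4 MEM@5 WB@6
I2 sub r5 <- r5,r4: IF@3 ID@4 stall=0 (-) EX@5 MEM@6 WB@7
I3 mul r3 <- r4,r5: IF@4 ID@5 stall=2 (RAW on I2.r5 (WB@7)) EX@8 MEM@9 WB@10

Answer: 10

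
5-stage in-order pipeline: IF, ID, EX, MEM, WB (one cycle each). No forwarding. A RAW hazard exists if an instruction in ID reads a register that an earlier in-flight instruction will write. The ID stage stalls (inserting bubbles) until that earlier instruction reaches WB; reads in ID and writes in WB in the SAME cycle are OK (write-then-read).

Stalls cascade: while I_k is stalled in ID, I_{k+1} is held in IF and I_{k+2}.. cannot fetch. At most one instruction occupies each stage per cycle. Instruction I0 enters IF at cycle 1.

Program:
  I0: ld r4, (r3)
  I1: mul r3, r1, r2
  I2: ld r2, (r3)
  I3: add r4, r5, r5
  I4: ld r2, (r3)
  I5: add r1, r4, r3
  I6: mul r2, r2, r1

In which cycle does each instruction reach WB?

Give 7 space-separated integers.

I0 ld r4 <- r3: IF@1 ID@2 stall=0 (-) EX@3 MEM@4 WB@5
I1 mul r3 <- r1,r2: IF@2 ID@3 stall=0 (-) EX@4 MEM@5 WB@6
I2 ld r2 <- r3: IF@3 ID@4 stall=2 (RAW on I1.r3 (WB@6)) EX@7 MEM@8 WB@9
I3 add r4 <- r5,r5: IF@4 ID@7 stall=0 (-) EX@8 MEM@9 WB@10
I4 ld r2 <- r3: IF@7 ID@8 stall=0 (-) EX@9 MEM@10 WB@11
I5 add r1 <- r4,r3: IF@8 ID@9 stall=1 (RAW on I3.r4 (WB@10)) EX@11 MEM@12 WB@13
I6 mul r2 <- r2,r1: IF@9 ID@11 stall=2 (RAW on I5.r1 (WB@13)) EX@14 MEM@15 WB@16

Answer: 5 6 9 10 11 13 16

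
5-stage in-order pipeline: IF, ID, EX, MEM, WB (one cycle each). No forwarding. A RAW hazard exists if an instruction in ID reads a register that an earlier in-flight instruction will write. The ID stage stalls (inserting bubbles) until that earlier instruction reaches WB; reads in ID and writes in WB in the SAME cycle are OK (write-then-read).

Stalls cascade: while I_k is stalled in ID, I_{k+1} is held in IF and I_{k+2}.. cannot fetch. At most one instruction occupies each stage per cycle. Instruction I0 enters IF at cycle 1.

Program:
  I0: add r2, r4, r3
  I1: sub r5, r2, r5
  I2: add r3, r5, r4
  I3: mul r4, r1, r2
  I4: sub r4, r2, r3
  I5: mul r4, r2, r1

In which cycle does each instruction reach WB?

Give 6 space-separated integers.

Answer: 5 8 11 12 14 15

Derivation:
I0 add r2 <- r4,r3: IF@1 ID@2 stall=0 (-) EX@3 MEM@4 WB@5
I1 sub r5 <- r2,r5: IF@2 ID@3 stall=2 (RAW on I0.r2 (WB@5)) EX@6 MEM@7 WB@8
I2 add r3 <- r5,r4: IF@3 ID@6 stall=2 (RAW on I1.r5 (WB@8)) EX@9 MEM@10 WB@11
I3 mul r4 <- r1,r2: IF@6 ID@9 stall=0 (-) EX@10 MEM@11 WB@12
I4 sub r4 <- r2,r3: IF@9 ID@10 stall=1 (RAW on I2.r3 (WB@11)) EX@12 MEM@13 WB@14
I5 mul r4 <- r2,r1: IF@10 ID@12 stall=0 (-) EX@13 MEM@14 WB@15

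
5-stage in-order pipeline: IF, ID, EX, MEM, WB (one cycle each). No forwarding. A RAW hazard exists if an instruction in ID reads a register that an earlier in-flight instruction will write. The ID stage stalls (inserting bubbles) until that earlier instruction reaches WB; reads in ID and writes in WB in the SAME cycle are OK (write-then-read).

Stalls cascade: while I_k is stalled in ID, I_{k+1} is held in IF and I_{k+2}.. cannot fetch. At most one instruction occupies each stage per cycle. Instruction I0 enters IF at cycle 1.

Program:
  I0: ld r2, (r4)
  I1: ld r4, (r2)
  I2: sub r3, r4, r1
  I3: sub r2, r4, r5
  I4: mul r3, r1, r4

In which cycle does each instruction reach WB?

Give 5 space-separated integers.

I0 ld r2 <- r4: IF@1 ID@2 stall=0 (-) EX@3 MEM@4 WB@5
I1 ld r4 <- r2: IF@2 ID@3 stall=2 (RAW on I0.r2 (WB@5)) EX@6 MEM@7 WB@8
I2 sub r3 <- r4,r1: IF@3 ID@6 stall=2 (RAW on I1.r4 (WB@8)) EX@9 MEM@10 WB@11
I3 sub r2 <- r4,r5: IF@6 ID@9 stall=0 (-) EX@10 MEM@11 WB@12
I4 mul r3 <- r1,r4: IF@9 ID@10 stall=0 (-) EX@11 MEM@12 WB@13

Answer: 5 8 11 12 13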